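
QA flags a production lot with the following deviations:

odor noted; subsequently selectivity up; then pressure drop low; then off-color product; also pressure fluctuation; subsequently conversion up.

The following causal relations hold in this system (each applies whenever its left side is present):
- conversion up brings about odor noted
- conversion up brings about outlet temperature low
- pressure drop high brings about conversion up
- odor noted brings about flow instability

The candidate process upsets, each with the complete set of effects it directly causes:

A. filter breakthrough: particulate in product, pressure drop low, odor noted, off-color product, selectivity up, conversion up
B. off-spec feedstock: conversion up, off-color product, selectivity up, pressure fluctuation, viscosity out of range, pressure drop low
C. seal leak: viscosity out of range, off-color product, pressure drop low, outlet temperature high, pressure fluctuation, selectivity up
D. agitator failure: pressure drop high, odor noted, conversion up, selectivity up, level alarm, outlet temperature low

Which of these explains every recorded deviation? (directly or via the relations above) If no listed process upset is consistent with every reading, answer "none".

B

Testing each hypothesis:
(A) filter breakthrough — odor noted ✓; selectivity up ✓; pressure drop low ✓; off-color product ✓; pressure fluctuation ✗; conversion up ✓
(B) off-spec feedstock — accounts for every observation (odor noted by conversion up → odor noted)
(C) seal leak — odor noted ✗; selectivity up ✓; pressure drop low ✓; off-color product ✓; pressure fluctuation ✓; conversion up ✗
(D) agitator failure — fails on pressure drop low, off-color product, pressure fluctuation (predicts pressure drop high, not pressure drop low)
(B) alone accounts for all the evidence.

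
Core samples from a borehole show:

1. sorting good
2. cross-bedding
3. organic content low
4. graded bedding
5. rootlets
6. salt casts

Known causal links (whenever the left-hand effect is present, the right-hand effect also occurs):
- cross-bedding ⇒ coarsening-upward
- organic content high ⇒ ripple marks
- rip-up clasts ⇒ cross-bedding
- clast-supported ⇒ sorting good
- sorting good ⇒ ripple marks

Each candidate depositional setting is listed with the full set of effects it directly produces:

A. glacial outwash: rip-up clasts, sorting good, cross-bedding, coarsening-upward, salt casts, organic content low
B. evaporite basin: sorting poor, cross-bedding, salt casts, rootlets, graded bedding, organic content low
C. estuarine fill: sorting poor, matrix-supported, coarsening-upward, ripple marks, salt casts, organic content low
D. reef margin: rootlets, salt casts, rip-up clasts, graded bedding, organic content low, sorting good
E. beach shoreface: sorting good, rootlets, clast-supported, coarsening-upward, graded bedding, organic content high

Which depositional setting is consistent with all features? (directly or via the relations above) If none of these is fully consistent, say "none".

Testing each hypothesis:
(A) glacial outwash — does not account for graded bedding, rootlets
(B) evaporite basin — sorting good miss; cross-bedding match; organic content low match; graded bedding match; rootlets match; salt casts match
(C) estuarine fill — sorting good miss; cross-bedding miss; organic content low match; graded bedding miss; rootlets miss; salt casts match
(D) reef margin — sorting good match; cross-bedding match (via rip-up clasts → cross-bedding); organic content low match; graded bedding match; rootlets match; salt casts match
(E) beach shoreface — fails on cross-bedding, organic content low, salt casts (predicts organic content high, not organic content low)
(D) is the only candidate with no mismatches.

D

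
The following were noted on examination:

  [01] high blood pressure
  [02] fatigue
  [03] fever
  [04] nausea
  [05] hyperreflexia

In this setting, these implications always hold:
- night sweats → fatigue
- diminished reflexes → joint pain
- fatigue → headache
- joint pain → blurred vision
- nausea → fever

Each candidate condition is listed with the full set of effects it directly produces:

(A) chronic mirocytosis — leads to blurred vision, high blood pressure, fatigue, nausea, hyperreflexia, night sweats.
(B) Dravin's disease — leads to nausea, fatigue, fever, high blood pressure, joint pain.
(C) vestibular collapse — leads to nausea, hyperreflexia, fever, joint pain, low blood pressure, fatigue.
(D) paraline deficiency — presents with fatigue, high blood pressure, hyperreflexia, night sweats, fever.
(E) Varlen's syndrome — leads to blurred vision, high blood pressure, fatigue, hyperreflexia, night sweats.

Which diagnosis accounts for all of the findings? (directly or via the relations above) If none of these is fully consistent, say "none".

Checking each candidate against the observations:
(A) chronic mirocytosis — high blood pressure match; fatigue match; fever match (by nausea → fever); nausea match; hyperreflexia match
(B) Dravin's disease — does not account for hyperreflexia
(C) vestibular collapse — fails on high blood pressure (predicts low blood pressure, not high blood pressure)
(D) paraline deficiency — high blood pressure match; fatigue match; fever match; nausea miss; hyperreflexia match
(E) Varlen's syndrome — high blood pressure match; fatigue match; fever miss; nausea miss; hyperreflexia match
Only (A) is consistent with every observation.

A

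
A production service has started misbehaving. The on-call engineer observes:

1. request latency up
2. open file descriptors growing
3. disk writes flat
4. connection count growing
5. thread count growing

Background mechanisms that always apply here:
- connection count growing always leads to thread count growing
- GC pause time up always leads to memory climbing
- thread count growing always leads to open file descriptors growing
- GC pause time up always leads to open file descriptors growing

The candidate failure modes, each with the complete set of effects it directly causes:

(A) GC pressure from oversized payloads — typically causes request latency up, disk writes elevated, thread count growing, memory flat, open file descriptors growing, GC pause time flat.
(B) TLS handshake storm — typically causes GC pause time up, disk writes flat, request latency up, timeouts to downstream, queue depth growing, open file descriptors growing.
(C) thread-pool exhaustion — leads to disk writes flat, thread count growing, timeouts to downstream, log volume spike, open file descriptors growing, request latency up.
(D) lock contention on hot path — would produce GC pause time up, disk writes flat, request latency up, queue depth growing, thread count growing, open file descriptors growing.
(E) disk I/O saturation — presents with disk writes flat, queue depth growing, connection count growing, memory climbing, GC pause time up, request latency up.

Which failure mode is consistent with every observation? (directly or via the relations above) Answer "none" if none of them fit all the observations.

For each candidate, compare predicted effects to what was observed:
(A) GC pressure from oversized payloads — request latency up yes; open file descriptors growing yes; disk writes flat NO; connection count growing NO; thread count growing yes
(B) TLS handshake storm — does not account for connection count growing, thread count growing
(C) thread-pool exhaustion — request latency up yes; open file descriptors growing yes; disk writes flat yes; connection count growing NO; thread count growing yes
(D) lock contention on hot path — does not account for connection count growing
(E) disk I/O saturation — request latency up yes; open file descriptors growing yes (through GC pause time up → open file descriptors growing); disk writes flat yes; connection count growing yes; thread count growing yes (through connection count growing → thread count growing)
Only (E) is consistent with every observation.

E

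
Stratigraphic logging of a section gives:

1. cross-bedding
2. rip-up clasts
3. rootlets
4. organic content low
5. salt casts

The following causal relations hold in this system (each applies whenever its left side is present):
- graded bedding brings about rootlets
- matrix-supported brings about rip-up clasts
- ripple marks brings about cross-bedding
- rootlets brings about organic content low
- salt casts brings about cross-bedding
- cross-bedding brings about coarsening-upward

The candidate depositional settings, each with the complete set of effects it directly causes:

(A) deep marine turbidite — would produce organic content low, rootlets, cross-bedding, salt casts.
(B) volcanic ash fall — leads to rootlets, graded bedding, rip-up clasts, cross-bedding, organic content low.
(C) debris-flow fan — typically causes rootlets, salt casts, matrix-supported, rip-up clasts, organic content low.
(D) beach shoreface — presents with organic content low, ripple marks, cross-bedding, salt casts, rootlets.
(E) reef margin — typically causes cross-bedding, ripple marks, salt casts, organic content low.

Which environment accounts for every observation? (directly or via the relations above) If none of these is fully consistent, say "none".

For each candidate, compare predicted effects to what was observed:
(A) deep marine turbidite — cross-bedding yes; rip-up clasts NO; rootlets yes; organic content low yes; salt casts yes
(B) volcanic ash fall — does not account for salt casts
(C) debris-flow fan — cross-bedding yes (via salt casts → cross-bedding); rip-up clasts yes; rootlets yes; organic content low yes; salt casts yes
(D) beach shoreface — does not account for rip-up clasts
(E) reef margin — does not account for rip-up clasts, rootlets
Only (C) is consistent with every observation.

C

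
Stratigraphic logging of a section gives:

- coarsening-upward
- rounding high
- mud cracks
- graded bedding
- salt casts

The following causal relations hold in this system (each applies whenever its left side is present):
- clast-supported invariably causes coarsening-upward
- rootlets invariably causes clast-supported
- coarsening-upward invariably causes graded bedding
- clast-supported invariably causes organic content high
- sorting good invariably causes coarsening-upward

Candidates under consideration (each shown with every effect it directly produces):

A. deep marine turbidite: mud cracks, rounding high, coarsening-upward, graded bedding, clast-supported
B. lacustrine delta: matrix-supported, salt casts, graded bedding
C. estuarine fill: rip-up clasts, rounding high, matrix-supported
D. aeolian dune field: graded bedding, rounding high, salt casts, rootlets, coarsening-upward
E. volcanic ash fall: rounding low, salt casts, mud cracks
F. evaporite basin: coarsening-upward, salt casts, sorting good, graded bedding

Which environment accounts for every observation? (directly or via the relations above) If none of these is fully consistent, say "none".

Per-candidate check:
(A) deep marine turbidite — coarsening-upward +; rounding high +; mud cracks +; graded bedding +; salt casts -
(B) lacustrine delta — coarsening-upward -; rounding high -; mud cracks -; graded bedding +; salt casts +
(C) estuarine fill — coarsening-upward -; rounding high +; mud cracks -; graded bedding -; salt casts -
(D) aeolian dune field — does not account for mud cracks
(E) volcanic ash fall — fails on coarsening-upward, rounding high, graded bedding (predicts rounding low, not rounding high)
(F) evaporite basin — coarsening-upward +; rounding high -; mud cracks -; graded bedding +; salt casts +
None of the listed candidates fits everything.

none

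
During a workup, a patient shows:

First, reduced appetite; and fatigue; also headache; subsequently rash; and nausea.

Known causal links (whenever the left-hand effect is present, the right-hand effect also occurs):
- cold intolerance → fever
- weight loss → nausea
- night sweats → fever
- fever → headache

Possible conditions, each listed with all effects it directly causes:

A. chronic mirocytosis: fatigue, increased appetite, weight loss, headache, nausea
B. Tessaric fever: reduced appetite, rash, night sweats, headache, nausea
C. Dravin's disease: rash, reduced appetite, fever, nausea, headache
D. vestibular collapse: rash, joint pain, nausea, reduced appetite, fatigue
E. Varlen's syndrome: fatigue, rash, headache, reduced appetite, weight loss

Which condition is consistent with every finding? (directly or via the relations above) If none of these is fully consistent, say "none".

E

Testing each hypothesis:
(A) chronic mirocytosis — reduced appetite miss; fatigue match; headache match; rash miss; nausea match
(B) Tessaric fever — reduced appetite match; fatigue miss; headache match; rash match; nausea match
(C) Dravin's disease — does not account for fatigue
(D) vestibular collapse — does not account for headache
(E) Varlen's syndrome — reduced appetite match; fatigue match; headache match; rash match; nausea match (through weight loss → nausea)
(E) is the only candidate with no mismatches.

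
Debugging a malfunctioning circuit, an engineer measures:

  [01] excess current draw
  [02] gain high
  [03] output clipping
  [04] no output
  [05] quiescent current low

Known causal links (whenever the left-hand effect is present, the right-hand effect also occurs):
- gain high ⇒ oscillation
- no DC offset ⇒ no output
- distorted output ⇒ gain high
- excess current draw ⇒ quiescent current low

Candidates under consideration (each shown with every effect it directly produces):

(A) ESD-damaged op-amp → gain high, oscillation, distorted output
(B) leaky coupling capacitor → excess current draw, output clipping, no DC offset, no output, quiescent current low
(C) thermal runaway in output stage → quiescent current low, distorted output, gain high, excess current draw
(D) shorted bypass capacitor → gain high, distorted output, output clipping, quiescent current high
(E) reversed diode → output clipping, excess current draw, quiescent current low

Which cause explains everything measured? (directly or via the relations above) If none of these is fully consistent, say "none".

none

Testing each hypothesis:
(A) ESD-damaged op-amp — excess current draw miss; gain high match; output clipping miss; no output miss; quiescent current low miss
(B) leaky coupling capacitor — does not account for gain high
(C) thermal runaway in output stage — excess current draw match; gain high match; output clipping miss; no output miss; quiescent current low match
(D) shorted bypass capacitor — fails on excess current draw, no output, quiescent current low (predicts quiescent current high, not quiescent current low)
(E) reversed diode — excess current draw match; gain high miss; output clipping match; no output miss; quiescent current low match
None of the listed candidates fits everything.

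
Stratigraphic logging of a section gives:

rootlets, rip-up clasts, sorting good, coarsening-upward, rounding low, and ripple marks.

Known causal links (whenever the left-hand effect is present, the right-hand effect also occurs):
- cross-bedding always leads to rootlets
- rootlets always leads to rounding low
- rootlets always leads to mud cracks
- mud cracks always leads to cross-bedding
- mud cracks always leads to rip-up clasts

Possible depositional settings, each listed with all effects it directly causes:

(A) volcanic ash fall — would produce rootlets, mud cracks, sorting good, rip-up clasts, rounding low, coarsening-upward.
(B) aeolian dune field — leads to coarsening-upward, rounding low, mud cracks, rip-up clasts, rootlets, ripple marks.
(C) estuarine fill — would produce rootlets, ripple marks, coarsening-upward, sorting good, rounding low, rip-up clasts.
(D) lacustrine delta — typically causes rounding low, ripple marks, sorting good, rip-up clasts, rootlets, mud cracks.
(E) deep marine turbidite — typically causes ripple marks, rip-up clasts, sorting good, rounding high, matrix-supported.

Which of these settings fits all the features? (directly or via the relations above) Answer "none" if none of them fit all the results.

Testing each hypothesis:
(A) volcanic ash fall — does not account for ripple marks
(B) aeolian dune field — rootlets match; rip-up clasts match; sorting good miss; coarsening-upward match; rounding low match; ripple marks match
(C) estuarine fill — rootlets match; rip-up clasts match; sorting good match; coarsening-upward match; rounding low match; ripple marks match
(D) lacustrine delta — does not account for coarsening-upward
(E) deep marine turbidite — rootlets miss; rip-up clasts match; sorting good match; coarsening-upward miss; rounding low miss; ripple marks match
(C) is the only candidate with no mismatches.

C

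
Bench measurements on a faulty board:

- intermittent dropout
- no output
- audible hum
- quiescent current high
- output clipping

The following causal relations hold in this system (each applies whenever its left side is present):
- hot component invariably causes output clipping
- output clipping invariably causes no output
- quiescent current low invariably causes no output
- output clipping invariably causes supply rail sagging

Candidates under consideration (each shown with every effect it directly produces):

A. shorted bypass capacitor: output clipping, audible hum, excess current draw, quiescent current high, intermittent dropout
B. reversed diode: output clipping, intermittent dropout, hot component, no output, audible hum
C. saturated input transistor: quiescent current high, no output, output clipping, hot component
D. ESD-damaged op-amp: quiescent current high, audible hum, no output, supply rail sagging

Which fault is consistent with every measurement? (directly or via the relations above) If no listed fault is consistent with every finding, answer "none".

For each candidate, compare predicted effects to what was observed:
(A) shorted bypass capacitor — accounts for every observation (no output by output clipping → no output)
(B) reversed diode — intermittent dropout yes; no output yes; audible hum yes; quiescent current high NO; output clipping yes
(C) saturated input transistor — intermittent dropout NO; no output yes; audible hum NO; quiescent current high yes; output clipping yes
(D) ESD-damaged op-amp — does not account for intermittent dropout, output clipping
(A) is the only candidate with no mismatches.

A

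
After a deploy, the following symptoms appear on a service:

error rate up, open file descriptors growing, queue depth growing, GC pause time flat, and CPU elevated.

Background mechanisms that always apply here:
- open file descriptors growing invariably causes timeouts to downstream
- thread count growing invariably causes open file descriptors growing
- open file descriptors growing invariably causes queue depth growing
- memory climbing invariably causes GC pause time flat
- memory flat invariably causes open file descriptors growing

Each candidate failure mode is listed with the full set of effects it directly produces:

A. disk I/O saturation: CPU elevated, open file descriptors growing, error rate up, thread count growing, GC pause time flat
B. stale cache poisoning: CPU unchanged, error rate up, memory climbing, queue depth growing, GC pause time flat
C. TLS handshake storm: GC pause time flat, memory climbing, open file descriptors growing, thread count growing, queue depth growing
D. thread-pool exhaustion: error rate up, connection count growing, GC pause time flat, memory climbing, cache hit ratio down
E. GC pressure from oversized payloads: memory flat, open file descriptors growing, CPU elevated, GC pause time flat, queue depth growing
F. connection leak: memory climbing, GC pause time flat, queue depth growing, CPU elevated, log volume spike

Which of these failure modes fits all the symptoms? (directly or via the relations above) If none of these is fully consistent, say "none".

A

Per-candidate check:
(A) disk I/O saturation — accounts for every observation (queue depth growing by open file descriptors growing → queue depth growing)
(B) stale cache poisoning — fails on open file descriptors growing, CPU elevated (predicts CPU unchanged, not CPU elevated)
(C) TLS handshake storm — error rate up NO; open file descriptors growing yes; queue depth growing yes; GC pause time flat yes; CPU elevated NO
(D) thread-pool exhaustion — error rate up yes; open file descriptors growing NO; queue depth growing NO; GC pause time flat yes; CPU elevated NO
(E) GC pressure from oversized payloads — error rate up NO; open file descriptors growing yes; queue depth growing yes; GC pause time flat yes; CPU elevated yes
(F) connection leak — error rate up NO; open file descriptors growing NO; queue depth growing yes; GC pause time flat yes; CPU elevated yes
Only (A) is consistent with every observation.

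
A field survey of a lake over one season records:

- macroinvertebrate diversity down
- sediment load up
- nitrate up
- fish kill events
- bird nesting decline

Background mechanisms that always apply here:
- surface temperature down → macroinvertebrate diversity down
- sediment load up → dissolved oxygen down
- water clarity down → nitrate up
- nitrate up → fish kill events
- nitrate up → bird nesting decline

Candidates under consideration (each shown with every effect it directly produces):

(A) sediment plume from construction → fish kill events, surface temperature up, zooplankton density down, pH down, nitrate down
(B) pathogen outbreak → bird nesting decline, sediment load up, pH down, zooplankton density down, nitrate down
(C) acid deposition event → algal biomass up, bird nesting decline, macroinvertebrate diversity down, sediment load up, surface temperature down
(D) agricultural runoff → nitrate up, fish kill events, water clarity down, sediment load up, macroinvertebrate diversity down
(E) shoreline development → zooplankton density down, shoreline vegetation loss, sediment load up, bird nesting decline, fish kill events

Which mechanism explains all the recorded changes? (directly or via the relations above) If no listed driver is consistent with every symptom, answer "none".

Per-candidate check:
(A) sediment plume from construction — fails on macroinvertebrate diversity down, sediment load up, nitrate up, bird nesting decline (predicts nitrate down, not nitrate up)
(B) pathogen outbreak — macroinvertebrate diversity down NO; sediment load up yes; nitrate up NO; fish kill events NO; bird nesting decline yes
(C) acid deposition event — macroinvertebrate diversity down yes; sediment load up yes; nitrate up NO; fish kill events NO; bird nesting decline yes
(D) agricultural runoff — macroinvertebrate diversity down yes; sediment load up yes; nitrate up yes; fish kill events yes; bird nesting decline yes (by nitrate up → bird nesting decline)
(E) shoreline development — macroinvertebrate diversity down NO; sediment load up yes; nitrate up NO; fish kill events yes; bird nesting decline yes
Only (D) is consistent with every observation.

D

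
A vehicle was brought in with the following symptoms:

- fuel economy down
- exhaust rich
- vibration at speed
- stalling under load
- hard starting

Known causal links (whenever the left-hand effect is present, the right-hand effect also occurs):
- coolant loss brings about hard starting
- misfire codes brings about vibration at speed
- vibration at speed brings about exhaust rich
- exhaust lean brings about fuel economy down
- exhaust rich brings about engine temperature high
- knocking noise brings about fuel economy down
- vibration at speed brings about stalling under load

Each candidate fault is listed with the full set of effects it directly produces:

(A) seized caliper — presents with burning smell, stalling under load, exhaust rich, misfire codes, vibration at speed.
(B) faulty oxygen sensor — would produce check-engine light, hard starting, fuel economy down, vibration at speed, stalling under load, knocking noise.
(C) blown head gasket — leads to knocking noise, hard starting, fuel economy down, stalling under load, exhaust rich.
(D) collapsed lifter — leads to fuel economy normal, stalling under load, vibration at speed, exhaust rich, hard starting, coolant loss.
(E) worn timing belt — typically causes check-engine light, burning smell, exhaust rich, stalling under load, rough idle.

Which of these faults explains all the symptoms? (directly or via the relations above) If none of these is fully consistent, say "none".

For each candidate, compare predicted effects to what was observed:
(A) seized caliper — fuel economy down -; exhaust rich +; vibration at speed +; stalling under load +; hard starting -
(B) faulty oxygen sensor — accounts for every observation (exhaust rich through vibration at speed → exhaust rich)
(C) blown head gasket — does not account for vibration at speed
(D) collapsed lifter — fails on fuel economy down (predicts fuel economy normal, not fuel economy down)
(E) worn timing belt — fuel economy down -; exhaust rich +; vibration at speed -; stalling under load +; hard starting -
Only (B) is consistent with every observation.

B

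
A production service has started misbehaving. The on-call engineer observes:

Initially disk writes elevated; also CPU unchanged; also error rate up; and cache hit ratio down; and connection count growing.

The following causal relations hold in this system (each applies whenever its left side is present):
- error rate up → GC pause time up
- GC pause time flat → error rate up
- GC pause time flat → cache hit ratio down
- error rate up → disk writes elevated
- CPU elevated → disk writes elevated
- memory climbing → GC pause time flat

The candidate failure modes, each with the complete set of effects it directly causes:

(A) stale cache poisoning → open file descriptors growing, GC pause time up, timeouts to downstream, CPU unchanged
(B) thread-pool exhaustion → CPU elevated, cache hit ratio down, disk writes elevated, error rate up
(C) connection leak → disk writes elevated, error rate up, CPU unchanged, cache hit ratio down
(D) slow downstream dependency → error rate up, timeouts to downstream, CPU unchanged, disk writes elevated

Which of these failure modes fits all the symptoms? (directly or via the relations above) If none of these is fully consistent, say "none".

Checking each candidate against the observations:
(A) stale cache poisoning — disk writes elevated miss; CPU unchanged match; error rate up miss; cache hit ratio down miss; connection count growing miss
(B) thread-pool exhaustion — disk writes elevated match; CPU unchanged miss; error rate up match; cache hit ratio down match; connection count growing miss
(C) connection leak — does not account for connection count growing
(D) slow downstream dependency — disk writes elevated match; CPU unchanged match; error rate up match; cache hit ratio down miss; connection count growing miss
Every candidate fails on at least one observation.

none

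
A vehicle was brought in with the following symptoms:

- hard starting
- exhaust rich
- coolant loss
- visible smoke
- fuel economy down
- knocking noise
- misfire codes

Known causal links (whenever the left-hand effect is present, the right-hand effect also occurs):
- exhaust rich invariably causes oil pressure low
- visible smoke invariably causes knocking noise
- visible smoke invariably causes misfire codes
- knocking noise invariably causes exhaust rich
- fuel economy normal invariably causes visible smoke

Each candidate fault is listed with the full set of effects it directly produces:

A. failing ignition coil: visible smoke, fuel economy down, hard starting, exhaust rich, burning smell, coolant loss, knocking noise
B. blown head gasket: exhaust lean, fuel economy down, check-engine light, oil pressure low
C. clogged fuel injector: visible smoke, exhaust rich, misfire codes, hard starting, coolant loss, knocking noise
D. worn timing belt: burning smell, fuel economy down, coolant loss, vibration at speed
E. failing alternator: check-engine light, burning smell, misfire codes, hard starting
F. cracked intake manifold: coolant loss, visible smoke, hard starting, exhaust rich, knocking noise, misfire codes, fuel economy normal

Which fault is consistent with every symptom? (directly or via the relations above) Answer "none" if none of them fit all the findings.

Per-candidate check:
(A) failing ignition coil — accounts for every observation (misfire codes through visible smoke → misfire codes)
(B) blown head gasket — hard starting -; exhaust rich -; coolant loss -; visible smoke -; fuel economy down +; knocking noise -; misfire codes -
(C) clogged fuel injector — does not account for fuel economy down
(D) worn timing belt — does not account for hard starting, exhaust rich, visible smoke, knocking noise, misfire codes
(E) failing alternator — does not account for exhaust rich, coolant loss, visible smoke, fuel economy down, knocking noise
(F) cracked intake manifold — fails on fuel economy down (predicts fuel economy normal, not fuel economy down)
(A) alone accounts for all the evidence.

A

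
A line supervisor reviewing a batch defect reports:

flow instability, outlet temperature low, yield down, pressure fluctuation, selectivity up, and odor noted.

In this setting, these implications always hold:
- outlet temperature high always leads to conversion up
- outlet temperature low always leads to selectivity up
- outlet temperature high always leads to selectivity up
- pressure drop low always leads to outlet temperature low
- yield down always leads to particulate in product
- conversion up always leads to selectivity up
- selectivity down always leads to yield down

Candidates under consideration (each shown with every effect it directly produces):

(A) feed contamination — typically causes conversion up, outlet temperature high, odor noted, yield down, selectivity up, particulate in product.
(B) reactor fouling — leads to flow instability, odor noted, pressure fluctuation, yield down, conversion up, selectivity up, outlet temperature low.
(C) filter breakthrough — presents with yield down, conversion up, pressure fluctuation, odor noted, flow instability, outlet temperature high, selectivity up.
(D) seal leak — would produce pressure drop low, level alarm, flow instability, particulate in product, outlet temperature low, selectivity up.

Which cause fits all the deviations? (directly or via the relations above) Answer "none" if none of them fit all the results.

B

For each candidate, compare predicted effects to what was observed:
(A) feed contamination — flow instability miss; outlet temperature low miss; yield down match; pressure fluctuation miss; selectivity up match; odor noted match
(B) reactor fouling — flow instability match; outlet temperature low match; yield down match; pressure fluctuation match; selectivity up match; odor noted match
(C) filter breakthrough — flow instability match; outlet temperature low miss; yield down match; pressure fluctuation match; selectivity up match; odor noted match
(D) seal leak — does not account for yield down, pressure fluctuation, odor noted
(B) alone accounts for all the evidence.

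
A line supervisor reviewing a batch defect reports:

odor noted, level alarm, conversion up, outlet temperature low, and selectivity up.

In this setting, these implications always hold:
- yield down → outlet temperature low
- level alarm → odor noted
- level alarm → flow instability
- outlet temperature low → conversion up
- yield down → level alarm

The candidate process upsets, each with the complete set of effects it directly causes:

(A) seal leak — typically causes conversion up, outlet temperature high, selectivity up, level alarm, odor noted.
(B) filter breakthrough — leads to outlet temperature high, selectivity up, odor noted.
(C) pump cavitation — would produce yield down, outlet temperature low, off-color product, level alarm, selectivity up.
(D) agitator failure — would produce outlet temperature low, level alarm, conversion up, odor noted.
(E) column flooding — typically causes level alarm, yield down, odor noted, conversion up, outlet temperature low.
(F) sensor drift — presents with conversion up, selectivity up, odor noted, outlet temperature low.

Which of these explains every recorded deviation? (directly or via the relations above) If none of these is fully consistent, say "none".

Per-candidate check:
(A) seal leak — fails on outlet temperature low (predicts outlet temperature high, not outlet temperature low)
(B) filter breakthrough — fails on level alarm, conversion up, outlet temperature low (predicts outlet temperature high, not outlet temperature low)
(C) pump cavitation — odor noted yes (by level alarm → odor noted); level alarm yes; conversion up yes (by outlet temperature low → conversion up); outlet temperature low yes; selectivity up yes
(D) agitator failure — does not account for selectivity up
(E) column flooding — odor noted yes; level alarm yes; conversion up yes; outlet temperature low yes; selectivity up NO
(F) sensor drift — does not account for level alarm
Only (C) is consistent with every observation.

C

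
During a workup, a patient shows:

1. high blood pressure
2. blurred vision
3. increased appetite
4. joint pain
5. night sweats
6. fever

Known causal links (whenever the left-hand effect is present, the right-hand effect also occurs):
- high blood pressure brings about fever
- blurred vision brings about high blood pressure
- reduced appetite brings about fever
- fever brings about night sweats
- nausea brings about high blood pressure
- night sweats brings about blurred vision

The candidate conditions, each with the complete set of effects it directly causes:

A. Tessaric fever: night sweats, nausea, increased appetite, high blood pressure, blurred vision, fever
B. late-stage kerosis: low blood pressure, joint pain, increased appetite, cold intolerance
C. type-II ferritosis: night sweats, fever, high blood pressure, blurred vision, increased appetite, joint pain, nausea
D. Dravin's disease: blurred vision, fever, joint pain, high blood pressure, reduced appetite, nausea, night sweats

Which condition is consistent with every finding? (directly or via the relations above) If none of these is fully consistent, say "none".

Per-candidate check:
(A) Tessaric fever — high blood pressure match; blurred vision match; increased appetite match; joint pain miss; night sweats match; fever match
(B) late-stage kerosis — high blood pressure miss; blurred vision miss; increased appetite match; joint pain match; night sweats miss; fever miss
(C) type-II ferritosis — high blood pressure match; blurred vision match; increased appetite match; joint pain match; night sweats match; fever match
(D) Dravin's disease — high blood pressure match; blurred vision match; increased appetite miss; joint pain match; night sweats match; fever match
(C) is the only candidate with no mismatches.

C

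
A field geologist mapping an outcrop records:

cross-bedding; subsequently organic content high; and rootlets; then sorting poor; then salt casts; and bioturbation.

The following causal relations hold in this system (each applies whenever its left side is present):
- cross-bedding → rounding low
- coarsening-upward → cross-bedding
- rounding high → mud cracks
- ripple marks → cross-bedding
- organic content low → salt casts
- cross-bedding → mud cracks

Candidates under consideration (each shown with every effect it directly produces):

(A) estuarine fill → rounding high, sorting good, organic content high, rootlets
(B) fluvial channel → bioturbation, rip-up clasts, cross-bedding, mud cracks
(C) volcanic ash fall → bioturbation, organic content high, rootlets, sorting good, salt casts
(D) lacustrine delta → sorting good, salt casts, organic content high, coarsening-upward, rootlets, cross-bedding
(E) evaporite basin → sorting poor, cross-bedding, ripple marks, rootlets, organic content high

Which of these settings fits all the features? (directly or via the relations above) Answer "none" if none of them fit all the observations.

none

For each candidate, compare predicted effects to what was observed:
(A) estuarine fill — cross-bedding ✗; organic content high ✓; rootlets ✓; sorting poor ✗; salt casts ✗; bioturbation ✗
(B) fluvial channel — cross-bedding ✓; organic content high ✗; rootlets ✗; sorting poor ✗; salt casts ✗; bioturbation ✓
(C) volcanic ash fall — fails on cross-bedding, sorting poor (predicts sorting good, not sorting poor)
(D) lacustrine delta — cross-bedding ✓; organic content high ✓; rootlets ✓; sorting poor ✗; salt casts ✓; bioturbation ✗
(E) evaporite basin — cross-bedding ✓; organic content high ✓; rootlets ✓; sorting poor ✓; salt casts ✗; bioturbation ✗
None of the listed candidates fits everything.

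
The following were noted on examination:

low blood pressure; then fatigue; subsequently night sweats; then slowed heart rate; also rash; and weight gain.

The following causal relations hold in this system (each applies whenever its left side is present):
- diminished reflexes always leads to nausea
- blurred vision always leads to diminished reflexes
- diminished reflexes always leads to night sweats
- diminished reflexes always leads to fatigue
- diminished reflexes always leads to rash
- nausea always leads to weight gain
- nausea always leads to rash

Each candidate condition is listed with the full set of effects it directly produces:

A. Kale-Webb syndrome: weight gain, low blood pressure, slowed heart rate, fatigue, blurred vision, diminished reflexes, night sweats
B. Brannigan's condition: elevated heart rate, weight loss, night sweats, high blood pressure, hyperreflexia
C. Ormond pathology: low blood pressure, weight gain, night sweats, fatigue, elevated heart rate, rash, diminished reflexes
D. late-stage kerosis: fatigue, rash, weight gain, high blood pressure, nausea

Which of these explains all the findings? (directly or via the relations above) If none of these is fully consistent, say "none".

Testing each hypothesis:
(A) Kale-Webb syndrome — low blood pressure +; fatigue +; night sweats +; slowed heart rate +; rash + (via diminished reflexes → rash); weight gain +
(B) Brannigan's condition — low blood pressure -; fatigue -; night sweats +; slowed heart rate -; rash -; weight gain -
(C) Ormond pathology — low blood pressure +; fatigue +; night sweats +; slowed heart rate -; rash +; weight gain +
(D) late-stage kerosis — low blood pressure -; fatigue +; night sweats -; slowed heart rate -; rash +; weight gain +
(A) is the only candidate with no mismatches.

A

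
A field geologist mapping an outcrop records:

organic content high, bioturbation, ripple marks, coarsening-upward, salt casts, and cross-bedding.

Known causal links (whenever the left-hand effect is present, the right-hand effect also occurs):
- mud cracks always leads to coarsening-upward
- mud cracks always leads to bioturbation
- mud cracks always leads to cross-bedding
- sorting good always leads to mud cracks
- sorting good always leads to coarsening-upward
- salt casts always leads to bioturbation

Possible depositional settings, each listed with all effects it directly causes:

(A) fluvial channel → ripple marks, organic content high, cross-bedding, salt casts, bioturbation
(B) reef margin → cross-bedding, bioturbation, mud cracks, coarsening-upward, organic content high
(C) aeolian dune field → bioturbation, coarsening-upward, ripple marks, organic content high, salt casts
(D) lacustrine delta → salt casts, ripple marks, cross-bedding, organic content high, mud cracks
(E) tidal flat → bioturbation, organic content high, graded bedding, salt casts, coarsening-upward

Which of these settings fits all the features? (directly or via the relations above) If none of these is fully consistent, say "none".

D

Per-candidate check:
(A) fluvial channel — does not account for coarsening-upward
(B) reef margin — does not account for ripple marks, salt casts
(C) aeolian dune field — organic content high +; bioturbation +; ripple marks +; coarsening-upward +; salt casts +; cross-bedding -
(D) lacustrine delta — accounts for every observation (bioturbation through mud cracks → bioturbation)
(E) tidal flat — organic content high +; bioturbation +; ripple marks -; coarsening-upward +; salt casts +; cross-bedding -
(D) alone accounts for all the evidence.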